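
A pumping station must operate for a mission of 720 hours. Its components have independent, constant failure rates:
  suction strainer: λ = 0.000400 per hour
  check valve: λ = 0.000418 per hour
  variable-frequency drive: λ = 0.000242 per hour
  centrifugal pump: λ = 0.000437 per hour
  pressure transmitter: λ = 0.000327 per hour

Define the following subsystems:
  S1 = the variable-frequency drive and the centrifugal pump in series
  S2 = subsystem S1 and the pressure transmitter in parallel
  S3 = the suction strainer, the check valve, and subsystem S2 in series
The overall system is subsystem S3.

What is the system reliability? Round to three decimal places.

0.510

R(suction strainer) = exp(−0.000400 × 720) = 0.74976
R(check valve) = exp(−0.000418 × 720) = 0.74011
R(variable-frequency drive) = exp(−0.000242 × 720) = 0.84010
R(centrifugal pump) = exp(−0.000437 × 720) = 0.73005
R(pressure transmitter) = exp(−0.000327 × 720) = 0.79022
Series (variable-frequency drive and centrifugal pump): 0.84010 × 0.73005 = 0.61332
Parallel ([0.61332] and pressure transmitter): 1 − (1 − 0.61332)(1 − 0.79022) = 0.91888
Series (suction strainer, check valve, and [0.91888]): 0.74976 × 0.74011 × 0.91888 = 0.510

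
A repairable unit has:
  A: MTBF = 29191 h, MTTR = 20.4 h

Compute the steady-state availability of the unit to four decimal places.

A(A) = MTBF/(MTBF+MTTR) = 29191/(29191+20.4) = 0.9993

0.9993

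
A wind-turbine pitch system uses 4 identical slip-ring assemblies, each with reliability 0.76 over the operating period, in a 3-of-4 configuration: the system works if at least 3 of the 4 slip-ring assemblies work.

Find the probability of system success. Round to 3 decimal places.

0.755

R = Σ_{i=3}^{4} C(4,i) p^i (1−p)^{4−i} with p = 0.76
C(4,3)·0.76^3·0.24^1 = 0.42142
C(4,4)·0.76^4·0.24^0 = 0.33362
Sum = 0.755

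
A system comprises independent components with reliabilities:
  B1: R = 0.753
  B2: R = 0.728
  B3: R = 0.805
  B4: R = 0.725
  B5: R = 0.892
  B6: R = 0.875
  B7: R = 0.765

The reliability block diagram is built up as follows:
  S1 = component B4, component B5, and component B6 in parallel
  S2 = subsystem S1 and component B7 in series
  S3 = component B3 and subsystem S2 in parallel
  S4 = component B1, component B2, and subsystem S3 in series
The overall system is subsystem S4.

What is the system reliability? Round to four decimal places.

0.5228

Parallel (B4, B5, and B6): 1 − (1 − 0.725000)(1 − 0.892000)(1 − 0.875000) = 0.996288
Series ([0.996288] and B7): 0.996288 × 0.765000 = 0.762160
Parallel (B3 and [0.762160]): 1 − (1 − 0.805000)(1 − 0.762160) = 0.953621
Series (B1, B2, and [0.953621]): 0.753000 × 0.728000 × 0.953621 = 0.5228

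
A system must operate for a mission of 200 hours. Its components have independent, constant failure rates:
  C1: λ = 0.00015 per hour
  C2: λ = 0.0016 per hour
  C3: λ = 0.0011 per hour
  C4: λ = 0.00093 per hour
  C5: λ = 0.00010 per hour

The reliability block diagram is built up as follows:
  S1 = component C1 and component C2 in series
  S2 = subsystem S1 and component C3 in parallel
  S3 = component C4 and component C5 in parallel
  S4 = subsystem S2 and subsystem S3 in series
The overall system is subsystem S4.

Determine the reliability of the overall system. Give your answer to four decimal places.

0.9385

R(C1) = exp(−0.00015 × 200) = 0.970446
R(C2) = exp(−0.0016 × 200) = 0.726149
R(C3) = exp(−0.0011 × 200) = 0.802519
R(C4) = exp(−0.00093 × 200) = 0.830274
R(C5) = exp(−0.00010 × 200) = 0.980199
Series (C1 and C2): 0.970446 × 0.726149 = 0.704688
Parallel ([0.704688] and C3): 1 − (1 − 0.704688)(1 − 0.802519) = 0.941681
Parallel (C4 and C5): 1 − (1 − 0.830274)(1 − 0.980199) = 0.996639
Series ([0.941681] and [0.996639]): 0.941681 × 0.996639 = 0.9385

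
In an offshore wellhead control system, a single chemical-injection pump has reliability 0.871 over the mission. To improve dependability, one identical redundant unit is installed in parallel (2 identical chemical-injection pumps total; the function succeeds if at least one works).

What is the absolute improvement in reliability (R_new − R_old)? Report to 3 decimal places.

R_before = 0.871
R_after = 1 − (1 − 0.871)^2 = 0.983
ΔR = 0.983 − 0.871 = 0.112

0.112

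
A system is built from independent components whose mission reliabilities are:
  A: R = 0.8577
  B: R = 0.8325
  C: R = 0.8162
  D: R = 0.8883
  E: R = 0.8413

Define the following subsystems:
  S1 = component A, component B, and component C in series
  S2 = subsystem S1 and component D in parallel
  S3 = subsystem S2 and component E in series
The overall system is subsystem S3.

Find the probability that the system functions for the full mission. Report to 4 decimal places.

Series (A, B, and C): 0.857700 × 0.832500 × 0.816200 = 0.582796
Parallel ([0.582796] and D): 1 − (1 − 0.582796)(1 − 0.888300) = 0.953398
Series ([0.953398] and E): 0.953398 × 0.841300 = 0.8021

0.8021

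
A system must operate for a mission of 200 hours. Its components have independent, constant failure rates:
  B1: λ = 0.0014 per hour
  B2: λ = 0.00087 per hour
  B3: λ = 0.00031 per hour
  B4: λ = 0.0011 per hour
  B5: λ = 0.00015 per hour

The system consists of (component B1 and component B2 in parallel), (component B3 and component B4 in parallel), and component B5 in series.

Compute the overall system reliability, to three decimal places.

R(B1) = exp(−0.0014 × 200) = 0.75578
R(B2) = exp(−0.00087 × 200) = 0.84030
R(B3) = exp(−0.00031 × 200) = 0.93988
R(B4) = exp(−0.0011 × 200) = 0.80252
R(B5) = exp(−0.00015 × 200) = 0.97045
Parallel (B1 and B2): 1 − (1 − 0.75578)(1 − 0.84030) = 0.96100
Parallel (B3 and B4): 1 − (1 − 0.93988)(1 − 0.80252) = 0.98813
Series ([0.96100], [0.98813], and B5): 0.96100 × 0.98813 × 0.97045 = 0.922

0.922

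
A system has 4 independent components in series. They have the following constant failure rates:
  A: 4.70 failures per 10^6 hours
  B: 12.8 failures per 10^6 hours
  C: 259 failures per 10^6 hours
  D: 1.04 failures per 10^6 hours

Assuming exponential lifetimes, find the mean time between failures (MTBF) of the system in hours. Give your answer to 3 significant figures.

3600

Series of exponential components: λ_sys = Σ λ_i
λ_sys = 0.00000470 + 0.0000128 + 0.000259 + 0.00000104 = 2.7754e-04 /h
MTBF = 1 / λ_sys = 3600 h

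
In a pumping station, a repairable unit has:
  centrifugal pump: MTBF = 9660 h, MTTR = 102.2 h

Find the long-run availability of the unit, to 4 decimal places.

A(centrifugal pump) = MTBF/(MTBF+MTTR) = 9660/(9660+102.2) = 0.9895

0.9895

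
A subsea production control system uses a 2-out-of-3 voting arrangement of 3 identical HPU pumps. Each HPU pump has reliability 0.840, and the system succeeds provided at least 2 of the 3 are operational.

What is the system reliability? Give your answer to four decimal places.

R = Σ_{i=2}^{3} C(3,i) p^i (1−p)^{3−i} with p = 0.840
C(3,2)·0.840^2·0.160^1 = 0.338688
C(3,3)·0.840^3·0.160^0 = 0.592704
Sum = 0.9314

0.9314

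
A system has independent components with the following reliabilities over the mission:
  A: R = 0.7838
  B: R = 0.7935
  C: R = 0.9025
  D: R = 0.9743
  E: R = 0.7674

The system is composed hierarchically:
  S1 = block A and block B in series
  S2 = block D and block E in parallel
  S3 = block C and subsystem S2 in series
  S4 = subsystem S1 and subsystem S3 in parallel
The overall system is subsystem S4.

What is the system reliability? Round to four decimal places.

Series (A and B): 0.783800 × 0.793500 = 0.621945
Parallel (D and E): 1 − (1 − 0.974300)(1 − 0.767400) = 0.994022
Series (C and [0.994022]): 0.902500 × 0.994022 = 0.897105
Parallel ([0.621945] and [0.897105]): 1 − (1 − 0.621945)(1 − 0.897105) = 0.9611

0.9611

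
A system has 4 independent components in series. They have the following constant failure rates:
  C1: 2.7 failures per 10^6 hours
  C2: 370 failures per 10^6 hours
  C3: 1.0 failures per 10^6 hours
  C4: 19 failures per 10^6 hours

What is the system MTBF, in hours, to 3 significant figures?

Series of exponential components: λ_sys = Σ λ_i
λ_sys = 0.0000027 + 0.00037 + 0.0000010 + 0.000019 = 3.9270e-04 /h
MTBF = 1 / λ_sys = 2550 h

2550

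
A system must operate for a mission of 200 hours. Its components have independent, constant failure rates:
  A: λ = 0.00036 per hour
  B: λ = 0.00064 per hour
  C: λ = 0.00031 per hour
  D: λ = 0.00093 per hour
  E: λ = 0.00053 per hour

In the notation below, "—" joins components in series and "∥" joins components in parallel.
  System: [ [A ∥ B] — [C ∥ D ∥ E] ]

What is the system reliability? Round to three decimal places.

R(A) = exp(−0.00036 × 200) = 0.93053
R(B) = exp(−0.00064 × 200) = 0.87985
R(C) = exp(−0.00031 × 200) = 0.93988
R(D) = exp(−0.00093 × 200) = 0.83027
R(E) = exp(−0.00053 × 200) = 0.89942
Parallel (A and B): 1 − (1 − 0.93053)(1 − 0.87985) = 0.99165
Parallel (C, D, and E): 1 − (1 − 0.93988)(1 − 0.83027)(1 − 0.89942) = 0.99897
Series ([0.99165] and [0.99897]): 0.99165 × 0.99897 = 0.991

0.991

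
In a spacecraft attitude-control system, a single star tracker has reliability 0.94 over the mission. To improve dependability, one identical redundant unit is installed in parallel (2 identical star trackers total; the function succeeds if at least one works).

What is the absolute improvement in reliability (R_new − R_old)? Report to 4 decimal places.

0.0564

R_before = 0.94
R_after = 1 − (1 − 0.94)^2 = 0.9964
ΔR = 0.9964 − 0.94 = 0.0564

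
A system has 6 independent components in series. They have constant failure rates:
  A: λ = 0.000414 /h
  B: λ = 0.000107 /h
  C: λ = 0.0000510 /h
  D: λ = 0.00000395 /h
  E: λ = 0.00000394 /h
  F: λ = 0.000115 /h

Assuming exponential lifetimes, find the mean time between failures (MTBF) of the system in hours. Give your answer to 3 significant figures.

1440

Series of exponential components: λ_sys = Σ λ_i
λ_sys = 0.000414 + 0.000107 + 0.0000510 + 0.00000395 + 0.00000394 + 0.000115 = 6.9489e-04 /h
MTBF = 1 / λ_sys = 1440 h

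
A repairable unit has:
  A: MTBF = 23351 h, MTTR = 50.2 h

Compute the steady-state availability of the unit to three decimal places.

A(A) = MTBF/(MTBF+MTTR) = 23351/(23351+50.2) = 0.998

0.998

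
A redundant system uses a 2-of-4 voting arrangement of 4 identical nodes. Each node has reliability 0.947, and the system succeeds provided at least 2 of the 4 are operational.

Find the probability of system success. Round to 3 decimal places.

0.999

R = Σ_{i=2}^{4} C(4,i) p^i (1−p)^{4−i} with p = 0.947
C(4,2)·0.947^2·0.053^2 = 0.01511
C(4,3)·0.947^3·0.053^1 = 0.18005
C(4,4)·0.947^4·0.053^0 = 0.80427
Sum = 0.999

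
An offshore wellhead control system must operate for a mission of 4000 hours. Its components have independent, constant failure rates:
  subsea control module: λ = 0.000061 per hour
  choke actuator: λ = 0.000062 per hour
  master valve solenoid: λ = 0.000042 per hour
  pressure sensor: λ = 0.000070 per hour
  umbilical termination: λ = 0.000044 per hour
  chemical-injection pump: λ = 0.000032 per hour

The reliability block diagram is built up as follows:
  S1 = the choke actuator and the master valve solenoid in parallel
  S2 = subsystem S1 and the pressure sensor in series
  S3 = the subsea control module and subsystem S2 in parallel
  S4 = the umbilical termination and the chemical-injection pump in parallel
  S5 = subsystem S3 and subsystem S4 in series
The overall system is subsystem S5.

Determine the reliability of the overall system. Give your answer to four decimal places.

R(subsea control module) = exp(−0.000061 × 4000) = 0.783488
R(choke actuator) = exp(−0.000062 × 4000) = 0.780360
R(master valve solenoid) = exp(−0.000042 × 4000) = 0.845354
R(pressure sensor) = exp(−0.000070 × 4000) = 0.755784
R(umbilical termination) = exp(−0.000044 × 4000) = 0.838618
R(chemical-injection pump) = exp(−0.000032 × 4000) = 0.879853
Parallel (choke actuator and master valve solenoid): 1 − (1 − 0.780360)(1 − 0.845354) = 0.966034
Series ([0.966034] and pressure sensor): 0.966034 × 0.755784 = 0.730113
Parallel (subsea control module and [0.730113]): 1 − (1 − 0.783488)(1 − 0.730113) = 0.941566
Parallel (umbilical termination and chemical-injection pump): 1 − (1 − 0.838618)(1 − 0.879853) = 0.980610
Series ([0.941566] and [0.980610]): 0.941566 × 0.980610 = 0.9233

0.9233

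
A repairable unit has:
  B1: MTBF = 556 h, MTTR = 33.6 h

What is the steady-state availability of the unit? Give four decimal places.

A(B1) = MTBF/(MTBF+MTTR) = 556/(556+33.6) = 0.9430

0.9430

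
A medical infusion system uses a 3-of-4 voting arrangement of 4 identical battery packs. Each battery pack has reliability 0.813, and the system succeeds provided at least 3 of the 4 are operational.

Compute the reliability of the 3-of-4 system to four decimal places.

R = Σ_{i=3}^{4} C(4,i) p^i (1−p)^{4−i} with p = 0.813
C(4,3)·0.813^3·0.187^1 = 0.401951
C(4,4)·0.813^4·0.187^0 = 0.436880
Sum = 0.8388

0.8388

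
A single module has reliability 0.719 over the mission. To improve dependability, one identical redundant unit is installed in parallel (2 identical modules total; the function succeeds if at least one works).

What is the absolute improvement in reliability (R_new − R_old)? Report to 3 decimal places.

R_before = 0.719
R_after = 1 − (1 − 0.719)^2 = 0.921
ΔR = 0.921 − 0.719 = 0.202

0.202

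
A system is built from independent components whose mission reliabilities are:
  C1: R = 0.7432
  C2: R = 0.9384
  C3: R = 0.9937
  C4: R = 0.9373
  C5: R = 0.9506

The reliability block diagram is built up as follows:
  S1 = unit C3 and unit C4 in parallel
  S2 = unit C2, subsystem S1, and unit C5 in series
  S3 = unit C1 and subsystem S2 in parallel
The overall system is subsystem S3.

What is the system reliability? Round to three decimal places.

0.972

Parallel (C3 and C4): 1 − (1 − 0.99370)(1 − 0.93730) = 0.99960
Series (C2, [0.99960], and C5): 0.93840 × 0.99960 × 0.95060 = 0.89169
Parallel (C1 and [0.89169]): 1 − (1 − 0.74320)(1 − 0.89169) = 0.972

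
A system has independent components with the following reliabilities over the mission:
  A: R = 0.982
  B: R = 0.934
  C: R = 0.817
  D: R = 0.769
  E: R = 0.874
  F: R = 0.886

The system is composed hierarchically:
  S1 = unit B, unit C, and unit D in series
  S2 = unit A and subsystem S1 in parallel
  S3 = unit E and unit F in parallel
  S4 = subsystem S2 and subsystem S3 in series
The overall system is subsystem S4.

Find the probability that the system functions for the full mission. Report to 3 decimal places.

0.978

Series (B, C, and D): 0.93400 × 0.81700 × 0.76900 = 0.58681
Parallel (A and [0.58681]): 1 − (1 − 0.98200)(1 − 0.58681) = 0.99256
Parallel (E and F): 1 − (1 − 0.87400)(1 − 0.88600) = 0.98564
Series ([0.99256] and [0.98564]): 0.99256 × 0.98564 = 0.978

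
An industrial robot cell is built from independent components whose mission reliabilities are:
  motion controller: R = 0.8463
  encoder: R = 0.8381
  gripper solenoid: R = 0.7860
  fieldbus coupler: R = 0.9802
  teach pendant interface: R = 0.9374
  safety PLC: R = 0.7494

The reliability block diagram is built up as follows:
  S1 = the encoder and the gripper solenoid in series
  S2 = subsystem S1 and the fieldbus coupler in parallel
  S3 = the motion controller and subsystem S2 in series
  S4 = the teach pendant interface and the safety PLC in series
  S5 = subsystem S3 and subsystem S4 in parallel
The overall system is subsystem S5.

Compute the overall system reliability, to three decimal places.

Series (encoder and gripper solenoid): 0.83810 × 0.78600 = 0.65875
Parallel ([0.65875] and fieldbus coupler): 1 − (1 − 0.65875)(1 − 0.98020) = 0.99324
Series (motion controller and [0.99324]): 0.84630 × 0.99324 = 0.84058
Series (teach pendant interface and safety PLC): 0.93740 × 0.74940 = 0.70249
Parallel ([0.84058] and [0.70249]): 1 − (1 − 0.84058)(1 − 0.70249) = 0.953

0.953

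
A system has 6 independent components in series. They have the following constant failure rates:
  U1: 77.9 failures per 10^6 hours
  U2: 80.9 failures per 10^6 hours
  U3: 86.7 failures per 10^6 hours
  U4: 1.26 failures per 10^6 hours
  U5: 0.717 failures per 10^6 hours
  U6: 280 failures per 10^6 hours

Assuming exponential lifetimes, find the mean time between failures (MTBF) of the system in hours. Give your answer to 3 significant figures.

Series of exponential components: λ_sys = Σ λ_i
λ_sys = 0.0000779 + 0.0000809 + 0.0000867 + 0.00000126 + 0.000000717 + 0.000280 = 5.2748e-04 /h
MTBF = 1 / λ_sys = 1900 h

1900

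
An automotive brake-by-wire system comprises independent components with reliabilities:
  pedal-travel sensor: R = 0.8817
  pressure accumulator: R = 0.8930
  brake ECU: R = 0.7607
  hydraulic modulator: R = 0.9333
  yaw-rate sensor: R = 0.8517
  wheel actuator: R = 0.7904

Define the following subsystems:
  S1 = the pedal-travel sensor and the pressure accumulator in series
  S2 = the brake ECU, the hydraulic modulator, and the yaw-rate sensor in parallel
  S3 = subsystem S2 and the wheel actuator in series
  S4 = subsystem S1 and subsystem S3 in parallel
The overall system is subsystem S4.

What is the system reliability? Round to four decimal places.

0.9550

Series (pedal-travel sensor and pressure accumulator): 0.881700 × 0.893000 = 0.787358
Parallel (brake ECU, hydraulic modulator, and yaw-rate sensor): 1 − (1 − 0.760700)(1 − 0.933300)(1 − 0.851700) = 0.997633
Series ([0.997633] and wheel actuator): 0.997633 × 0.790400 = 0.788529
Parallel ([0.787358] and [0.788529]): 1 − (1 − 0.787358)(1 − 0.788529) = 0.9550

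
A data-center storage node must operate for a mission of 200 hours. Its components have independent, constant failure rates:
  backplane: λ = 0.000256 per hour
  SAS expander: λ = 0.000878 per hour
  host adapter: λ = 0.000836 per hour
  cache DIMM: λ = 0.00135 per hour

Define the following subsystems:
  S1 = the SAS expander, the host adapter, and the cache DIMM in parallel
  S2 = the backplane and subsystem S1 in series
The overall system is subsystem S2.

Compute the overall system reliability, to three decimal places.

R(backplane) = exp(−0.000256 × 200) = 0.95009
R(SAS expander) = exp(−0.000878 × 200) = 0.83895
R(host adapter) = exp(−0.000836 × 200) = 0.84603
R(cache DIMM) = exp(−0.00135 × 200) = 0.76338
Parallel (SAS expander, host adapter, and cache DIMM): 1 − (1 − 0.83895)(1 − 0.84603)(1 − 0.76338) = 0.99413
Series (backplane and [0.99413]): 0.95009 × 0.99413 = 0.945

0.945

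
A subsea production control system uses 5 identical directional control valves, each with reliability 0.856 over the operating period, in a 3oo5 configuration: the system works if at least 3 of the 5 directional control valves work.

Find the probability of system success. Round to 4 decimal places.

0.9762

R = Σ_{i=3}^{5} C(5,i) p^i (1−p)^{5−i} with p = 0.856
C(5,3)·0.856^3·0.144^2 = 0.130061
C(5,4)·0.856^4·0.144^1 = 0.386569
C(5,5)·0.856^5·0.144^0 = 0.459588
Sum = 0.9762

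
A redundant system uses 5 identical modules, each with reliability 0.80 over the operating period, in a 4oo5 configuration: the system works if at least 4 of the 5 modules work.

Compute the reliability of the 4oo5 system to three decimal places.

0.737

R = Σ_{i=4}^{5} C(5,i) p^i (1−p)^{5−i} with p = 0.80
C(5,4)·0.80^4·0.20^1 = 0.40960
C(5,5)·0.80^5·0.20^0 = 0.32768
Sum = 0.737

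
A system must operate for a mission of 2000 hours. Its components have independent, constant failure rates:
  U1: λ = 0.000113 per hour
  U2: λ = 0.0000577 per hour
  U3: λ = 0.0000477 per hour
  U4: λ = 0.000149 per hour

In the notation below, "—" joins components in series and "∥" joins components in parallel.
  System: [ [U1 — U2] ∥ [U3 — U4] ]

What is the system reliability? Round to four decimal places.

R(U1) = exp(−0.000113 × 2000) = 0.797718
R(U2) = exp(−0.0000577 × 2000) = 0.891010
R(U3) = exp(−0.0000477 × 2000) = 0.909009
R(U4) = exp(−0.000149 × 2000) = 0.742301
Series (U1 and U2): 0.797718 × 0.891010 = 0.710775
Series (U3 and U4): 0.909009 × 0.742301 = 0.674758
Parallel ([0.710775] and [0.674758]): 1 − (1 − 0.710775)(1 − 0.674758) = 0.9059

0.9059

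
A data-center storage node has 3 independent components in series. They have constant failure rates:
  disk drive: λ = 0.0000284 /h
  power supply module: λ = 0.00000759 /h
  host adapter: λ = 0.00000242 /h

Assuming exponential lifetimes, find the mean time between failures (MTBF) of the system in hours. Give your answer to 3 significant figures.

26000

Series of exponential components: λ_sys = Σ λ_i
λ_sys = 0.0000284 + 0.00000759 + 0.00000242 = 3.8410e-05 /h
MTBF = 1 / λ_sys = 26000 h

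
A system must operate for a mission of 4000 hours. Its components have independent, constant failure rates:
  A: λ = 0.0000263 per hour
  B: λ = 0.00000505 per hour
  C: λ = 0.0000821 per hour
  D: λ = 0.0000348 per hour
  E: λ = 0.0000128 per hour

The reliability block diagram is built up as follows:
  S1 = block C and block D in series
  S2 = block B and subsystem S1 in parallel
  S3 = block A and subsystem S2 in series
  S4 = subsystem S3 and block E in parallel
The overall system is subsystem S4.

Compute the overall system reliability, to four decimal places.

R(A) = exp(−0.0000263 × 4000) = 0.900144
R(B) = exp(−0.00000505 × 4000) = 0.980003
R(C) = exp(−0.0000821 × 4000) = 0.720075
R(D) = exp(−0.0000348 × 4000) = 0.870054
R(E) = exp(−0.0000128 × 4000) = 0.950089
Series (C and D): 0.720075 × 0.870054 = 0.626504
Parallel (B and [0.626504]): 1 − (1 − 0.980003)(1 − 0.626504) = 0.992531
Series (A and [0.992531]): 0.900144 × 0.992531 = 0.893421
Parallel ([0.893421] and E): 1 − (1 − 0.893421)(1 − 0.950089) = 0.9947

0.9947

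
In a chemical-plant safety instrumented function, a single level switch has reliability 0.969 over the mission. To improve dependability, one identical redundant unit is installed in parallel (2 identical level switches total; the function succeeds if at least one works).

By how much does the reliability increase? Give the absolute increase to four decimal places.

0.0300

R_before = 0.969
R_after = 1 − (1 − 0.969)^2 = 0.9990
ΔR = 0.9990 − 0.969 = 0.0300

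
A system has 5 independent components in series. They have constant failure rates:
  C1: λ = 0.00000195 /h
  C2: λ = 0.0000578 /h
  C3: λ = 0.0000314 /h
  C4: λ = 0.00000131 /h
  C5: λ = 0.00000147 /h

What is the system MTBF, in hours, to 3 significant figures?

Series of exponential components: λ_sys = Σ λ_i
λ_sys = 0.00000195 + 0.0000578 + 0.0000314 + 0.00000131 + 0.00000147 = 9.3930e-05 /h
MTBF = 1 / λ_sys = 10600 h

10600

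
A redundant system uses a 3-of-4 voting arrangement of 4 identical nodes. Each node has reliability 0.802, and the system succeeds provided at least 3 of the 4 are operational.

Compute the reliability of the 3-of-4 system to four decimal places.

R = Σ_{i=3}^{4} C(4,i) p^i (1−p)^{4−i} with p = 0.802
C(4,3)·0.802^3·0.198^1 = 0.408553
C(4,4)·0.802^4·0.198^0 = 0.413711
Sum = 0.8223

0.8223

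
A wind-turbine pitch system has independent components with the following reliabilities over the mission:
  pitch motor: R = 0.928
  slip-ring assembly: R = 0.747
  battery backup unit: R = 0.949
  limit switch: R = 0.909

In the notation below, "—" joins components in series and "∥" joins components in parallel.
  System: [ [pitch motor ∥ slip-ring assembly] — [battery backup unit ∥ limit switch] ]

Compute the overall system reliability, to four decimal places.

0.9772

Parallel (pitch motor and slip-ring assembly): 1 − (1 − 0.928000)(1 − 0.747000) = 0.981784
Parallel (battery backup unit and limit switch): 1 − (1 − 0.949000)(1 − 0.909000) = 0.995359
Series ([0.981784] and [0.995359]): 0.981784 × 0.995359 = 0.9772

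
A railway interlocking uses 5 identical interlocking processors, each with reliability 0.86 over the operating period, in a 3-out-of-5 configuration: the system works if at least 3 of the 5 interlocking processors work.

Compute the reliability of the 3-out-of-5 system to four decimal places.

R = Σ_{i=3}^{5} C(5,i) p^i (1−p)^{5−i} with p = 0.86
C(5,3)·0.86^3·0.14^2 = 0.124667
C(5,4)·0.86^4·0.14^1 = 0.382906
C(5,5)·0.86^5·0.14^0 = 0.470427
Sum = 0.9780

0.9780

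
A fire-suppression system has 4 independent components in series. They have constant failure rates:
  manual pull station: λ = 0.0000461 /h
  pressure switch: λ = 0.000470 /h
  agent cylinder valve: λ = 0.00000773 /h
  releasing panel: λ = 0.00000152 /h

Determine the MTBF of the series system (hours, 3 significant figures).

1900

Series of exponential components: λ_sys = Σ λ_i
λ_sys = 0.0000461 + 0.000470 + 0.00000773 + 0.00000152 = 5.2535e-04 /h
MTBF = 1 / λ_sys = 1900 h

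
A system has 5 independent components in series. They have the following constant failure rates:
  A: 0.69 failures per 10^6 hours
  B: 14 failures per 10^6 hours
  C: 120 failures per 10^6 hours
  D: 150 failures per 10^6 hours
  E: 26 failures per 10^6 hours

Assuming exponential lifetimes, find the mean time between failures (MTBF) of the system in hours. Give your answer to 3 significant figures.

3220

Series of exponential components: λ_sys = Σ λ_i
λ_sys = 0.00000069 + 0.000014 + 0.00012 + 0.00015 + 0.000026 = 3.1069e-04 /h
MTBF = 1 / λ_sys = 3220 h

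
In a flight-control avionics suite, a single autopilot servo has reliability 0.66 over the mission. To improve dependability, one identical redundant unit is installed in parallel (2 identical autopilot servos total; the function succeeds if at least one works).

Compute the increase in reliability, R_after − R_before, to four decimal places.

R_before = 0.66
R_after = 1 − (1 − 0.66)^2 = 0.8844
ΔR = 0.8844 − 0.66 = 0.2244

0.2244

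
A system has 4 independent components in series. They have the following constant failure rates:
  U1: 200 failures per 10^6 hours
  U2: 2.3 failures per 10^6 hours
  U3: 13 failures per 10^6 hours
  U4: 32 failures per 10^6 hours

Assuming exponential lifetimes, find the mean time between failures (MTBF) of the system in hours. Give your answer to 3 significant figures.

Series of exponential components: λ_sys = Σ λ_i
λ_sys = 0.00020 + 0.0000023 + 0.000013 + 0.000032 = 2.4730e-04 /h
MTBF = 1 / λ_sys = 4040 h

4040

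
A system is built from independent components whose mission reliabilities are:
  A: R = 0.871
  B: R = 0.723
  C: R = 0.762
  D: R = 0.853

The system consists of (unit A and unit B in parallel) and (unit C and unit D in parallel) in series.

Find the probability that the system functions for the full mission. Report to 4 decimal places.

Parallel (A and B): 1 − (1 − 0.871000)(1 − 0.723000) = 0.964267
Parallel (C and D): 1 − (1 − 0.762000)(1 − 0.853000) = 0.965014
Series ([0.964267] and [0.965014]): 0.964267 × 0.965014 = 0.9305

0.9305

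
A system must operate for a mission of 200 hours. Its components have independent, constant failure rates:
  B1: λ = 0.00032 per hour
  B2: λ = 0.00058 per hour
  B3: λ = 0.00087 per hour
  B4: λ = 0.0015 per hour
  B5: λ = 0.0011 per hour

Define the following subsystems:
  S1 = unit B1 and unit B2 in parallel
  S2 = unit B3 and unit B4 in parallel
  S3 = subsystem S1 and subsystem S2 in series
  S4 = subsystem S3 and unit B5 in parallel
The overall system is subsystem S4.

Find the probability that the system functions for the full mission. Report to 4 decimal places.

0.9905

R(B1) = exp(−0.00032 × 200) = 0.938005
R(B2) = exp(−0.00058 × 200) = 0.890475
R(B3) = exp(−0.00087 × 200) = 0.840297
R(B4) = exp(−0.0015 × 200) = 0.740818
R(B5) = exp(−0.0011 × 200) = 0.802519
Parallel (B1 and B2): 1 − (1 − 0.938005)(1 − 0.890475) = 0.993210
Parallel (B3 and B4): 1 − (1 − 0.840297)(1 − 0.740818) = 0.958608
Series ([0.993210] and [0.958608]): 0.993210 × 0.958608 = 0.952099
Parallel ([0.952099] and B5): 1 − (1 − 0.952099)(1 − 0.802519) = 0.9905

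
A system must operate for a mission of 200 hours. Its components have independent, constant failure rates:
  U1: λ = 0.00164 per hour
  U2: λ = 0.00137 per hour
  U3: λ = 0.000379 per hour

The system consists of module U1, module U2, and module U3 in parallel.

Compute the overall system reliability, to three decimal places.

R(U1) = exp(−0.00164 × 200) = 0.72036
R(U2) = exp(−0.00137 × 200) = 0.76033
R(U3) = exp(−0.000379 × 200) = 0.92700
Parallel (U1, U2, and U3): 1 − (1 − 0.72036)(1 − 0.76033)(1 − 0.92700) = 0.995

0.995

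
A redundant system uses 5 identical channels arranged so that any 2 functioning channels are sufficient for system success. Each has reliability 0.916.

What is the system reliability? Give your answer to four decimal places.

0.9998

R = Σ_{i=2}^{5} C(5,i) p^i (1−p)^{5−i} with p = 0.916
C(5,2)·0.916^2·0.084^3 = 0.004973
C(5,3)·0.916^3·0.084^2 = 0.054231
C(5,4)·0.916^4·0.084^1 = 0.295686
C(5,5)·0.916^5·0.084^0 = 0.644878
Sum = 0.9998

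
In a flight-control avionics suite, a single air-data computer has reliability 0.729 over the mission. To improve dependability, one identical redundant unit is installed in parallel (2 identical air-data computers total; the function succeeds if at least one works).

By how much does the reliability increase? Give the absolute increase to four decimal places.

R_before = 0.729
R_after = 1 − (1 − 0.729)^2 = 0.9266
ΔR = 0.9266 − 0.729 = 0.1976

0.1976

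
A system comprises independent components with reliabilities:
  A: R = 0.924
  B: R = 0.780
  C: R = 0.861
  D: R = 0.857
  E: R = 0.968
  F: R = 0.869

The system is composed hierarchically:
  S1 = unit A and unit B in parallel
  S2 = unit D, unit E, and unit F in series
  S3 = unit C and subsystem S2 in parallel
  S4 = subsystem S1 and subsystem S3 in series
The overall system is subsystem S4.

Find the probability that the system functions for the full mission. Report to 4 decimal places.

Parallel (A and B): 1 − (1 − 0.924000)(1 − 0.780000) = 0.983280
Series (D, E, and F): 0.857000 × 0.968000 × 0.869000 = 0.720902
Parallel (C and [0.720902]): 1 − (1 − 0.861000)(1 − 0.720902) = 0.961205
Series ([0.983280] and [0.961205]): 0.983280 × 0.961205 = 0.9451

0.9451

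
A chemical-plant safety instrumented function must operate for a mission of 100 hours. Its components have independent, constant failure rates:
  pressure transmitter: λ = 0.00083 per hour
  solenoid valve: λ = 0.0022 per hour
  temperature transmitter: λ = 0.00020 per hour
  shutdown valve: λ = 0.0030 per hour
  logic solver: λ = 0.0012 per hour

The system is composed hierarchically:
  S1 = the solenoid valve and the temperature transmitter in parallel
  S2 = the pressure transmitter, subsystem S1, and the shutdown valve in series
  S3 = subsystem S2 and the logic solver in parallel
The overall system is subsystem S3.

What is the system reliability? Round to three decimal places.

0.964

R(pressure transmitter) = exp(−0.00083 × 100) = 0.92035
R(solenoid valve) = exp(−0.0022 × 100) = 0.80252
R(temperature transmitter) = exp(−0.00020 × 100) = 0.98020
R(shutdown valve) = exp(−0.0030 × 100) = 0.74082
R(logic solver) = exp(−0.0012 × 100) = 0.88692
Parallel (solenoid valve and temperature transmitter): 1 − (1 − 0.80252)(1 − 0.98020) = 0.99609
Series (pressure transmitter, [0.99609], and shutdown valve): 0.92035 × 0.99609 × 0.74082 = 0.67915
Parallel ([0.67915] and logic solver): 1 − (1 − 0.67915)(1 − 0.88692) = 0.964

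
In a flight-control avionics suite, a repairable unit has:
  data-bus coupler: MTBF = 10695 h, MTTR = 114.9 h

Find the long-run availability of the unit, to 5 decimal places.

A(data-bus coupler) = MTBF/(MTBF+MTTR) = 10695/(10695+114.9) = 0.98937

0.98937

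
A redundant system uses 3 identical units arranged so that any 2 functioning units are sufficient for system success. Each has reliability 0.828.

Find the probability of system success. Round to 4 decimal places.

0.9214

R = Σ_{i=2}^{3} C(3,i) p^i (1−p)^{3−i} with p = 0.828
C(3,2)·0.828^2·0.172^1 = 0.353761
C(3,3)·0.828^3·0.172^0 = 0.567664
Sum = 0.9214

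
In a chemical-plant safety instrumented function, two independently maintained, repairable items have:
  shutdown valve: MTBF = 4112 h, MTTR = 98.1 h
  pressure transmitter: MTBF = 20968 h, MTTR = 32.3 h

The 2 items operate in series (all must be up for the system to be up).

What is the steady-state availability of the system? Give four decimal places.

A(shutdown valve) = MTBF/(MTBF+MTTR) = 4112/(4112+98.1) = 0.976699
A(pressure transmitter) = MTBF/(MTBF+MTTR) = 20968/(20968+32.3) = 0.998462
Series availability: 0.976699 × 0.998462 = 0.9752

0.9752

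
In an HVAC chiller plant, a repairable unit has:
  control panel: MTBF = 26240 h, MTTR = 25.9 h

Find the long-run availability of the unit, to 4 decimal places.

A(control panel) = MTBF/(MTBF+MTTR) = 26240/(26240+25.9) = 0.9990

0.9990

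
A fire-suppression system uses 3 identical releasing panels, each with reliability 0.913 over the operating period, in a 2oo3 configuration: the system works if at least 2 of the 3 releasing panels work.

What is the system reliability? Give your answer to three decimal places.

R = Σ_{i=2}^{3} C(3,i) p^i (1−p)^{3−i} with p = 0.913
C(3,2)·0.913^2·0.087^1 = 0.21756
C(3,3)·0.913^3·0.087^0 = 0.76105
Sum = 0.979

0.979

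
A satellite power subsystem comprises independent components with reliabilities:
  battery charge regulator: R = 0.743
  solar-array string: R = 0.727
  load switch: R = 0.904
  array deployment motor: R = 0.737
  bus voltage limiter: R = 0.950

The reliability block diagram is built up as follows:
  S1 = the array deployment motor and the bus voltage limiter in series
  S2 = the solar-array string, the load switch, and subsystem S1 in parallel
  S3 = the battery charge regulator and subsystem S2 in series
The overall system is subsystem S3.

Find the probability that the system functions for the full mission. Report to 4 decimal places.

Series (array deployment motor and bus voltage limiter): 0.737000 × 0.950000 = 0.700150
Parallel (solar-array string, load switch, and [0.700150]): 1 − (1 − 0.727000)(1 − 0.904000)(1 − 0.700150) = 0.992142
Series (battery charge regulator and [0.992142]): 0.743000 × 0.992142 = 0.7372

0.7372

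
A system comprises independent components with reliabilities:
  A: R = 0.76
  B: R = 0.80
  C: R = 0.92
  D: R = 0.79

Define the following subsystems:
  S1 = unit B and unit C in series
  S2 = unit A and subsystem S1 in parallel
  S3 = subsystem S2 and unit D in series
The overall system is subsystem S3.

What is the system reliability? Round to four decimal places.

Series (B and C): 0.800000 × 0.920000 = 0.736000
Parallel (A and [0.736000]): 1 − (1 − 0.760000)(1 − 0.736000) = 0.936640
Series ([0.936640] and D): 0.936640 × 0.790000 = 0.7399

0.7399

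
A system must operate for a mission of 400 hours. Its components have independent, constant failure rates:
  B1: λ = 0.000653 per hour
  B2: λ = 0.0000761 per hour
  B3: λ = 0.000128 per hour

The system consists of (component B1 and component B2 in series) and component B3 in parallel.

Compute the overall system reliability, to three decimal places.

R(B1) = exp(−0.000653 × 400) = 0.77013
R(B2) = exp(−0.0000761 × 400) = 0.97002
R(B3) = exp(−0.000128 × 400) = 0.95009
Series (B1 and B2): 0.77013 × 0.97002 = 0.74704
Parallel ([0.74704] and B3): 1 − (1 − 0.74704)(1 − 0.95009) = 0.987

0.987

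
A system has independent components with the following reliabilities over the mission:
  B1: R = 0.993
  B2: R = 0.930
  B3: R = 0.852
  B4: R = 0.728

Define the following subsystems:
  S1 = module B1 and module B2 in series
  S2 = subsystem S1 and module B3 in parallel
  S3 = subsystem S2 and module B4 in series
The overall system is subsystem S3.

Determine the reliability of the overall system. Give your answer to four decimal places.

Series (B1 and B2): 0.993000 × 0.930000 = 0.923490
Parallel ([0.923490] and B3): 1 − (1 − 0.923490)(1 − 0.852000) = 0.988677
Series ([0.988677] and B4): 0.988677 × 0.728000 = 0.7198

0.7198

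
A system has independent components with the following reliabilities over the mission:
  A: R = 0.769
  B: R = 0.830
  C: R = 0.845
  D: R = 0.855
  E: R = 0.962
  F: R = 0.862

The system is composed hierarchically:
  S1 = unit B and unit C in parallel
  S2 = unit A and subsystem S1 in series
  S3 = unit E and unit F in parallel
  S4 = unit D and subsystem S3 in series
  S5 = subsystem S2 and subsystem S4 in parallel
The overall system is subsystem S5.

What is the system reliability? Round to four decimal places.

0.9624

Parallel (B and C): 1 − (1 − 0.830000)(1 − 0.845000) = 0.973650
Series (A and [0.973650]): 0.769000 × 0.973650 = 0.748737
Parallel (E and F): 1 − (1 − 0.962000)(1 − 0.862000) = 0.994756
Series (D and [0.994756]): 0.855000 × 0.994756 = 0.850516
Parallel ([0.748737] and [0.850516]): 1 − (1 − 0.748737)(1 − 0.850516) = 0.9624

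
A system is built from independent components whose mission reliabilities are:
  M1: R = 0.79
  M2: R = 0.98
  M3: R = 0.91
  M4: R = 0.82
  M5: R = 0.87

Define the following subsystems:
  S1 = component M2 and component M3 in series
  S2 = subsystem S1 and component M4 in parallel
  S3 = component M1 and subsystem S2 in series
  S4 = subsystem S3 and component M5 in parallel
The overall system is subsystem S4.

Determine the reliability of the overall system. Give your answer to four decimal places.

0.9707

Series (M2 and M3): 0.980000 × 0.910000 = 0.891800
Parallel ([0.891800] and M4): 1 − (1 − 0.891800)(1 − 0.820000) = 0.980524
Series (M1 and [0.980524]): 0.790000 × 0.980524 = 0.774614
Parallel ([0.774614] and M5): 1 − (1 − 0.774614)(1 − 0.870000) = 0.9707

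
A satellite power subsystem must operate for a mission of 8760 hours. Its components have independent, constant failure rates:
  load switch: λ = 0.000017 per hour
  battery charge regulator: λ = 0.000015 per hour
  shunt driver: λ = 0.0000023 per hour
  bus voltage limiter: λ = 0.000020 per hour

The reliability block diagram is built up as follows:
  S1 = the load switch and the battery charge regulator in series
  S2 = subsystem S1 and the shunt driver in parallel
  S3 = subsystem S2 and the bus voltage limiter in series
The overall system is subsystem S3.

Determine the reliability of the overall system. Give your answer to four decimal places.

0.8352

R(load switch) = exp(−0.000017 × 8760) = 0.861638
R(battery charge regulator) = exp(−0.000015 × 8760) = 0.876867
R(shunt driver) = exp(−0.0000023 × 8760) = 0.980054
R(bus voltage limiter) = exp(−0.000020 × 8760) = 0.839289
Series (load switch and battery charge regulator): 0.861638 × 0.876867 = 0.755542
Parallel ([0.755542] and shunt driver): 1 − (1 − 0.755542)(1 − 0.980054) = 0.995124
Series ([0.995124] and bus voltage limiter): 0.995124 × 0.839289 = 0.8352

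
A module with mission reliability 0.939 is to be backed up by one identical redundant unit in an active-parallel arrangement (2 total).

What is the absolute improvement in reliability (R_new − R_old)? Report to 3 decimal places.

R_before = 0.939
R_after = 1 − (1 − 0.939)^2 = 0.996
ΔR = 0.996 − 0.939 = 0.057

0.057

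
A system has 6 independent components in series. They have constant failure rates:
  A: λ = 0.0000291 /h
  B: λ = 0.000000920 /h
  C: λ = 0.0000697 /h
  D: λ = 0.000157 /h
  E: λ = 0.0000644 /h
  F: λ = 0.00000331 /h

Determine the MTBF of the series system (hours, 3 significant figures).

3080

Series of exponential components: λ_sys = Σ λ_i
λ_sys = 0.0000291 + 0.000000920 + 0.0000697 + 0.000157 + 0.0000644 + 0.00000331 = 3.2443e-04 /h
MTBF = 1 / λ_sys = 3080 h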